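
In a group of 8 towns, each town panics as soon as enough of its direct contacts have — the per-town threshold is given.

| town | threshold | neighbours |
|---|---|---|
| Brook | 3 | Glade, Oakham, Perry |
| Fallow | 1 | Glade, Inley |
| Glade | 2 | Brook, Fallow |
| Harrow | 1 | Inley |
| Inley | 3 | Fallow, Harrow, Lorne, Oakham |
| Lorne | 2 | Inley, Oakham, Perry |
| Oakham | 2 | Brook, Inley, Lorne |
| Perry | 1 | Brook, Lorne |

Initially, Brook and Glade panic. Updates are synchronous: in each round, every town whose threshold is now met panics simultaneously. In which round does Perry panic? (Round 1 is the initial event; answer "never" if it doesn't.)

2

Round 1 — Brook, Glade panic (initial).
Round 2 — checking thresholds:
  Fallow: 1 of 2 neighbours ≥ 1, panics.
  Oakham: 1 of 3 neighbours < 2, not yet.
  Perry: 1 of 2 neighbours ≥ 1, panics.
Round 3 — no new panics; cascade stops.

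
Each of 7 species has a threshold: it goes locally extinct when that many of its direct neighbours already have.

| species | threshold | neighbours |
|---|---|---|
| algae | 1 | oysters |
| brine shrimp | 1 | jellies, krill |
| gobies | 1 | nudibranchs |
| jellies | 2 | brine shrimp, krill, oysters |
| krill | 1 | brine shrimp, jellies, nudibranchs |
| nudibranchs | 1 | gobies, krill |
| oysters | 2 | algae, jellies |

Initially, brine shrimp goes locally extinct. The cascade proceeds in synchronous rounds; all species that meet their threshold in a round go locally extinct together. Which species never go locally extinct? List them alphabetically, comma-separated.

Round 1 — brine shrimp goes locally extinct (initial).
Round 2 — checking thresholds:
  jellies: 1 of 3 neighbours < 2, not yet.
  krill: 1 of 3 neighbours ≥ 1, goes locally extinct.
Round 3 — checking thresholds:
  jellies: 2 of 3 neighbours ≥ 2, goes locally extinct.
  nudibranchs: 1 of 2 neighbours ≥ 1, goes locally extinct.
Round 4 — checking thresholds:
  gobies: 1 of 1 neighbours ≥ 1, goes locally extinct.
  oysters: 1 of 2 neighbours < 2, not yet.
Round 5 — no new extinctions; cascade stops.

algae, oysters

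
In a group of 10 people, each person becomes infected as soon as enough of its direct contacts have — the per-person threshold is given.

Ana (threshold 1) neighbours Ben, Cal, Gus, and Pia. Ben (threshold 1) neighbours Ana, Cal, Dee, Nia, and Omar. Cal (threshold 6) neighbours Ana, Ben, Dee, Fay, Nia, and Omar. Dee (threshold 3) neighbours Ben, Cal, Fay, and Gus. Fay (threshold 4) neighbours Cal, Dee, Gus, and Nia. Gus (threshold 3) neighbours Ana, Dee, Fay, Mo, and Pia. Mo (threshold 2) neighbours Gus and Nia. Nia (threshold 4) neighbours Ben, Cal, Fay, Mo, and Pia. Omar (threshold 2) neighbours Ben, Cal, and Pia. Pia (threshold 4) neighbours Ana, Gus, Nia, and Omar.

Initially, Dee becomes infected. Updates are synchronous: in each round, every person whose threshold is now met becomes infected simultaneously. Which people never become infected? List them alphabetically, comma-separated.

Round 1 — Dee becomes infected (initial).
Round 2 — checking thresholds:
  Ben: 1 of 5 neighbours ≥ 1, becomes infected.
  Cal: 1 of 6 neighbours < 6, not yet.
  Fay: 1 of 4 neighbours < 4, not yet.
  Gus: 1 of 5 neighbours < 3, not yet.
Round 3 — checking thresholds:
  Ana: 1 of 4 neighbours ≥ 1, becomes infected.
  Cal: 2 of 6 neighbours < 6, not yet.
  Fay: 1 of 4 neighbours < 4, not yet.
  Gus: 1 of 5 neighbours < 3, not yet.
  Nia: 1 of 5 neighbours < 4, not yet.
  Omar: 1 of 3 neighbours < 2, not yet.
Round 4 — no new infections; cascade stops.

Cal, Fay, Gus, Mo, Nia, Omar, Pia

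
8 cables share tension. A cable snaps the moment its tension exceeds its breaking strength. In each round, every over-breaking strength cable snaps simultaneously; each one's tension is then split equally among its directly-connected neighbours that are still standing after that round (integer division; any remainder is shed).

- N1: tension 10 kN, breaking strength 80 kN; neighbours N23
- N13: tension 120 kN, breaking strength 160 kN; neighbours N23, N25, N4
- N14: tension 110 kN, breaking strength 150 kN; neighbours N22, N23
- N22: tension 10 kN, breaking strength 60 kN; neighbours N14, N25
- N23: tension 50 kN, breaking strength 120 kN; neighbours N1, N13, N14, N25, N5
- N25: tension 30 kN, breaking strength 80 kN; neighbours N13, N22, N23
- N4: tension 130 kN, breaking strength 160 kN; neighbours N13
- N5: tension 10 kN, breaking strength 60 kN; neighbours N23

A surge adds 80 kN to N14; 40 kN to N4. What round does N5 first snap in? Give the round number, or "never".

Round 1 — N14 at 190 > 150; N4 at 170 > 160. N14, N4 snap.
  N14 sheds 190 kN to N22, N23: 95 each.
    N22: 10+95 = 105 > 60
    N23: 50+95 = 145 > 120
  N4 sheds 170 kN to N13: 170 each.
    N13: 120+170 = 290 > 160
Round 2 — N13, N22, N23 snap.
  N13 sheds 290 kN to N25: 290 each.
    N25: 30+290 = 320 > 80
  N22 sheds 105 kN to N25: 105 each.
    N25: 320+105 = 425 > 80
  N23 sheds 145 kN to N1, N25, N5: 48 each (1 lost).
    N1: 10+48 = 58 ≤ 80
    N25: 425+48 = 473 > 80
    N5: 10+48 = 58 ≤ 60
Round 3 — N25 snaps.
  N25 sheds 473 kN: no online neighbours, lost.
No further breaks.

never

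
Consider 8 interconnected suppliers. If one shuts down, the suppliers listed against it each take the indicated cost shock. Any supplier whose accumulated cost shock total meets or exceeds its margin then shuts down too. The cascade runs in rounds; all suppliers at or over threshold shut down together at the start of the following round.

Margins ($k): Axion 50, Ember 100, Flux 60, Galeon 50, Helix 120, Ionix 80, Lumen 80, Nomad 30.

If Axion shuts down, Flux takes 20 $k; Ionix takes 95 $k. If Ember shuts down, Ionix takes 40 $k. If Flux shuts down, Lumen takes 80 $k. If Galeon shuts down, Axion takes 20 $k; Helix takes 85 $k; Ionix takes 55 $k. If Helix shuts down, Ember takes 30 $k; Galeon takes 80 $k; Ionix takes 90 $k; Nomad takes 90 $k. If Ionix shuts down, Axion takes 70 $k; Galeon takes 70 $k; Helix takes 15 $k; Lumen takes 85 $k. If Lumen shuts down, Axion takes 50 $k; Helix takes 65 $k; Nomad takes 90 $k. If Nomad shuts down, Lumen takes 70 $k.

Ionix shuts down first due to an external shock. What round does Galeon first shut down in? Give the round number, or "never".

Round 1 — Ionix shuts down (initial).
  Axion: +70 → 70 ≥ 50
  Galeon: +70 → 70 ≥ 50
  Helix: +15 → 15 < 120
  Lumen: +85 → 85 ≥ 80
Round 2 — Axion, Galeon, Lumen shut down.
  Flux: +20 → 20 < 60
  Helix: +85+65 → 165 ≥ 120
  Nomad: +90 → 90 ≥ 30
Round 3 — Helix, Nomad shut down.
  Ember: +30 → 30 < 100
No further shutdowns.

2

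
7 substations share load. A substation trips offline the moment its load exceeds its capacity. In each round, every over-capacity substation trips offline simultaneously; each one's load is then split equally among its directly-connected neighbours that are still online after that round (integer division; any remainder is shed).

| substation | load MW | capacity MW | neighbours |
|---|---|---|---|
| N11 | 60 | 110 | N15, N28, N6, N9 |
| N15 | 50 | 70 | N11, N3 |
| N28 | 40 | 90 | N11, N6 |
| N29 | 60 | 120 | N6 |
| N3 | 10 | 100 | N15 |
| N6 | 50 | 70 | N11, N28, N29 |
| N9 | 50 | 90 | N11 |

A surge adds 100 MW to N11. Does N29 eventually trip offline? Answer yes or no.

no

Round 1 — N11 at 160 > 110. N11 trips offline.
  N11 sheds 160 MW to N15, N28, N6, N9: 40 each.
    N15: 50+40 = 90 > 70
    N28: 40+40 = 80 ≤ 90
    N6: 50+40 = 90 > 70
    N9: 50+40 = 90 ≤ 90
Round 2 — N15, N6 trip offline.
  N15 sheds 90 MW to N3: 90 each.
    N3: 10+90 = 100 ≤ 100
  N6 sheds 90 MW to N28, N29: 45 each.
    N28: 80+45 = 125 > 90
    N29: 60+45 = 105 ≤ 120
Round 3 — N28 trips offline.
  N28 sheds 125 MW: no online neighbours, lost.
No further trips.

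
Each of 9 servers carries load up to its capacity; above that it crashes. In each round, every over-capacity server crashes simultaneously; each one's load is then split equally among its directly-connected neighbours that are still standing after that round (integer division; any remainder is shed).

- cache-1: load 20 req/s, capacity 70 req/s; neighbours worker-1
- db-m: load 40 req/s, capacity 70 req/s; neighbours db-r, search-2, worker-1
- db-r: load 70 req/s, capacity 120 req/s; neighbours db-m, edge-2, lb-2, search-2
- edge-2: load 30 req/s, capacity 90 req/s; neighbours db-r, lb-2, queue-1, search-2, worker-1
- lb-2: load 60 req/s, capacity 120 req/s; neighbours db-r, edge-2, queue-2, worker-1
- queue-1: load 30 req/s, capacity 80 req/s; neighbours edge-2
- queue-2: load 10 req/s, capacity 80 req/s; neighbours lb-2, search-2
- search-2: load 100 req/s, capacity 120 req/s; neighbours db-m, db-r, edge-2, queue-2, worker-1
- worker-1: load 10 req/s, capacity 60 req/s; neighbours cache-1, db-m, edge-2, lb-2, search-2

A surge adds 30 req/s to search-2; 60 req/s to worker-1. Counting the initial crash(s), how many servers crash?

Round 1 — search-2 at 130 > 120; worker-1 at 70 > 60. search-2, worker-1 crash.
  search-2 sheds 130 req/s to db-m, db-r, edge-2, queue-2: 32 each (2 lost).
    db-m: 40+32 = 72 > 70
    db-r: 70+32 = 102 ≤ 120
    edge-2: 30+32 = 62 ≤ 90
    queue-2: 10+32 = 42 ≤ 80
  worker-1 sheds 70 req/s to cache-1, db-m, edge-2, lb-2: 17 each (2 lost).
    cache-1: 20+17 = 37 ≤ 70
    db-m: 72+17 = 89 > 70
    edge-2: 62+17 = 79 ≤ 90
    lb-2: 60+17 = 77 ≤ 120
Round 2 — db-m crashes.
  db-m sheds 89 req/s to db-r: 89 each.
    db-r: 102+89 = 191 > 120
Round 3 — db-r crashes.
  db-r sheds 191 req/s to edge-2, lb-2: 95 each (1 lost).
    edge-2: 79+95 = 174 > 90
    lb-2: 77+95 = 172 > 120
Round 4 — edge-2, lb-2 crash.
  edge-2 sheds 174 req/s to queue-1: 174 each.
    queue-1: 30+174 = 204 > 80
  lb-2 sheds 172 req/s to queue-2: 172 each.
    queue-2: 42+172 = 214 > 80
Round 5 — queue-1, queue-2 crash.
  queue-1 sheds 204 req/s: no online neighbours, lost.
  queue-2 sheds 214 req/s: no online neighbours, lost.
No further crashes.

8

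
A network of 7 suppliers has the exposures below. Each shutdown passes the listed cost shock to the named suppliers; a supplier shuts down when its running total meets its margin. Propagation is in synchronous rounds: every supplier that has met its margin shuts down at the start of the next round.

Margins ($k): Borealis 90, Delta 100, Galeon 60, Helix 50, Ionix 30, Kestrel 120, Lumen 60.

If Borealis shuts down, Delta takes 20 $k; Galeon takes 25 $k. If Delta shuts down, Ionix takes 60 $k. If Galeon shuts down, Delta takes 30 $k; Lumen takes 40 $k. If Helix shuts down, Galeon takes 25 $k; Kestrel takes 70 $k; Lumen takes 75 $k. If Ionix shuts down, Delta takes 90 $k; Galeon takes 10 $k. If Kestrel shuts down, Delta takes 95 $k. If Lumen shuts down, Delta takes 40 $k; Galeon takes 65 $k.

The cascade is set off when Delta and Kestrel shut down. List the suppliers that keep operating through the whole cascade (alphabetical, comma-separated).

Round 1 — Delta, Kestrel shut down (initial).
  Ionix: +60 → 60 ≥ 30
Round 2 — Ionix shuts down.
  Galeon: +10 → 10 < 60
No further shutdowns.

Borealis, Galeon, Helix, Lumen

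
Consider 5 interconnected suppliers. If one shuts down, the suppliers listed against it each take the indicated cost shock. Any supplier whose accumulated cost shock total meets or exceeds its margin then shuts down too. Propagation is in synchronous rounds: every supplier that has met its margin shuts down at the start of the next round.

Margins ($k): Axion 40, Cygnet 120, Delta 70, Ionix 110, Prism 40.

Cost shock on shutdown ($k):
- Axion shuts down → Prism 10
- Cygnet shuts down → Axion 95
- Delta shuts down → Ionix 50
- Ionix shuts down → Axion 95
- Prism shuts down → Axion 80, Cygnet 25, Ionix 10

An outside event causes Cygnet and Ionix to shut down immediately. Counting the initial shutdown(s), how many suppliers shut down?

Round 1 — Cygnet, Ionix shut down (initial).
  Axion: +95+95 → 190 ≥ 40
Round 2 — Axion shuts down.
  Prism: +10 → 10 < 40
No further shutdowns.

3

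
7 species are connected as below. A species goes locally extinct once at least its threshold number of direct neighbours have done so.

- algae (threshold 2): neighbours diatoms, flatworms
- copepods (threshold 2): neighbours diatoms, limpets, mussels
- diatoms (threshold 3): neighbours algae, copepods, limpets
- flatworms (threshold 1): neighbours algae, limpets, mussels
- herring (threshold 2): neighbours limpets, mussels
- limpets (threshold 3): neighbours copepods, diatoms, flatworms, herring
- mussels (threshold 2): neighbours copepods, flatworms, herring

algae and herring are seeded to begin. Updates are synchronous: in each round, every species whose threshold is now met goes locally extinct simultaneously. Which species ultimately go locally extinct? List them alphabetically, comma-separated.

Round 1 — algae, herring go locally extinct (initial).
Round 2 — checking thresholds:
  diatoms: 1 of 3 neighbours < 3, holds.
  flatworms: 1 of 3 neighbours ≥ 1, goes locally extinct.
  limpets: 1 of 4 neighbours < 3, holds.
  mussels: 1 of 3 neighbours < 2, holds.
Round 3 — checking thresholds:
  diatoms: 1 of 3 neighbours < 3, holds.
  limpets: 2 of 4 neighbours < 3, holds.
  mussels: 2 of 3 neighbours ≥ 2, goes locally extinct.
Round 4 — no new extinctions; cascade stops.

algae, flatworms, herring, mussels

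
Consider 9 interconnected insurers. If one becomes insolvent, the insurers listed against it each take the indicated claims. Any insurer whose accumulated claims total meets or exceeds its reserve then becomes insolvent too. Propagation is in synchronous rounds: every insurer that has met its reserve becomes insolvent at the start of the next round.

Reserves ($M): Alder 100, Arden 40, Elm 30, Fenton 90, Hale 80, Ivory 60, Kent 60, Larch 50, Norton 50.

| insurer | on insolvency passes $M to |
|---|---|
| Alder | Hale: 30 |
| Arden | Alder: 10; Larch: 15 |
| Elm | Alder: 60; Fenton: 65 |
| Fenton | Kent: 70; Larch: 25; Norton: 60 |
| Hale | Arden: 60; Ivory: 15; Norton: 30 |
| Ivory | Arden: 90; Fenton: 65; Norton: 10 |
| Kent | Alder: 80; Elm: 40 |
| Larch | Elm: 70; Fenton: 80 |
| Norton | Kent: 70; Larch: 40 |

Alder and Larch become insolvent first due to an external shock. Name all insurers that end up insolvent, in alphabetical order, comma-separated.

Round 1 — Alder, Larch become insolvent (initial).
  Elm: +70 → 70 ≥ 30
  Fenton: +80 → 80 < 90
  Hale: +30 → 30 < 80
Round 2 — Elm becomes insolvent.
  Fenton: +65 → 145 ≥ 90
Round 3 — Fenton becomes insolvent.
  Kent: +70 → 70 ≥ 60
  Norton: +60 → 60 ≥ 50
Round 4 — Kent, Norton become insolvent.
No further insolvencies.

Alder, Elm, Fenton, Kent, Larch, Norton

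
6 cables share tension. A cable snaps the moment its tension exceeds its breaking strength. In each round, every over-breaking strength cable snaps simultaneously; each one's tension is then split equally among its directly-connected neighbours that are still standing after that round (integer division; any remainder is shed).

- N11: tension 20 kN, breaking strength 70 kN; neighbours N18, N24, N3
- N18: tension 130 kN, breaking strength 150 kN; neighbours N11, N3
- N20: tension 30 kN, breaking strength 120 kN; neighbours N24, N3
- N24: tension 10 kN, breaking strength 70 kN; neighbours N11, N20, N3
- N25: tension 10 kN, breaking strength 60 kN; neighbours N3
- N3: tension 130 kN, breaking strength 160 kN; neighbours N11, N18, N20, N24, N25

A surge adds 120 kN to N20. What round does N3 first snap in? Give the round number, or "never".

2

Round 1 — N20 at 150 > 120. N20 snaps.
  N20 sheds 150 kN to N24, N3: 75 each.
    N24: 10+75 = 85 > 70
    N3: 130+75 = 205 > 160
Round 2 — N24, N3 snap.
  N24 sheds 85 kN to N11: 85 each.
    N11: 20+85 = 105 > 70
  N3 sheds 205 kN to N11, N18, N25: 68 each (1 lost).
    N11: 105+68 = 173 > 70
    N18: 130+68 = 198 > 150
    N25: 10+68 = 78 > 60
Round 3 — N11, N18, N25 snap.
  N11 sheds 173 kN: no online neighbours, lost.
  N18 sheds 198 kN: no online neighbours, lost.
  N25 sheds 78 kN: no online neighbours, lost.
No further breaks.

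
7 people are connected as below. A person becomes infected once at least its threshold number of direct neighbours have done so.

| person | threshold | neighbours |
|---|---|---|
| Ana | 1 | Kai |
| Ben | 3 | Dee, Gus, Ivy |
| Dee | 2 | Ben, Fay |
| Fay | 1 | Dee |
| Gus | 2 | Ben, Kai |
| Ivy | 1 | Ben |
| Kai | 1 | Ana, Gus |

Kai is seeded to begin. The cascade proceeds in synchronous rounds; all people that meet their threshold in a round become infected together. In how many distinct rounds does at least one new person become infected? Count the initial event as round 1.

2

Round 1 — Kai becomes infected (initial).
Round 2 — checking thresholds:
  Ana: 1 of 1 neighbours ≥ 1, becomes infected.
  Gus: 1 of 2 neighbours < 2, below threshold.
Round 3 — no new infections; cascade stops.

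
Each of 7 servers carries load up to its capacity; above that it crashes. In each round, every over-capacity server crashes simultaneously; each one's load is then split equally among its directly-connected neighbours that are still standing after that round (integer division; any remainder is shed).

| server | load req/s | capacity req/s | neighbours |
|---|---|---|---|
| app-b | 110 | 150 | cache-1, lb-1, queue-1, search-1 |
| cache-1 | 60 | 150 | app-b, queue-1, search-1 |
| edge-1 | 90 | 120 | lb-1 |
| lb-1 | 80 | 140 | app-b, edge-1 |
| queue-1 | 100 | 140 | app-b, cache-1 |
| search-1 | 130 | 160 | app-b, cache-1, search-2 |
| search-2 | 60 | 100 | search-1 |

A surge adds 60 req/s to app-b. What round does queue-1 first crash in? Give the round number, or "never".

2

Round 1 — app-b at 170 > 150. app-b crashes.
  app-b sheds 170 req/s to cache-1, lb-1, queue-1, search-1: 42 each (2 lost).
    cache-1: 60+42 = 102 ≤ 150
    lb-1: 80+42 = 122 ≤ 140
    queue-1: 100+42 = 142 > 140
    search-1: 130+42 = 172 > 160
Round 2 — queue-1, search-1 crash.
  queue-1 sheds 142 req/s to cache-1: 142 each.
    cache-1: 102+142 = 244 > 150
  search-1 sheds 172 req/s to cache-1, search-2: 86 each.
    cache-1: 244+86 = 330 > 150
    search-2: 60+86 = 146 > 100
Round 3 — cache-1, search-2 crash.
  cache-1 sheds 330 req/s: no online neighbours, lost.
  search-2 sheds 146 req/s: no online neighbours, lost.
No further crashes.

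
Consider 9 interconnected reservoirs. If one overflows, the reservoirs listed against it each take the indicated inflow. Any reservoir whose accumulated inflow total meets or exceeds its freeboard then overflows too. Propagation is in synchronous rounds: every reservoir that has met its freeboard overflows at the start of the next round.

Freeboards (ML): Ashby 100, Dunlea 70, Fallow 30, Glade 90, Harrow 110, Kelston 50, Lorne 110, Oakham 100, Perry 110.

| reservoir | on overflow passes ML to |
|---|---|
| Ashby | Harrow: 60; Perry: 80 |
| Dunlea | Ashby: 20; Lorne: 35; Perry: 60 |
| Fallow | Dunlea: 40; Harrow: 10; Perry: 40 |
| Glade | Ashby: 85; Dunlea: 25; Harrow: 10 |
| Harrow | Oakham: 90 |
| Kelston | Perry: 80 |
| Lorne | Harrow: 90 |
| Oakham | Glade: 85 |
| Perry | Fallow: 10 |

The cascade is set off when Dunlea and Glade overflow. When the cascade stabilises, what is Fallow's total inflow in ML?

10

Round 1 — Dunlea, Glade overflow (initial).
  Ashby: +20+85 → 105 ≥ 100
  Harrow: +10 → 10 < 110
  Lorne: +35 → 35 < 110
  Perry: +60 → 60 < 110
Round 2 — Ashby overflows.
  Harrow: +60 → 70 < 110
  Perry: +80 → 140 ≥ 110
Round 3 — Perry overflows.
  Fallow: +10 → 10 < 30
No further overflows.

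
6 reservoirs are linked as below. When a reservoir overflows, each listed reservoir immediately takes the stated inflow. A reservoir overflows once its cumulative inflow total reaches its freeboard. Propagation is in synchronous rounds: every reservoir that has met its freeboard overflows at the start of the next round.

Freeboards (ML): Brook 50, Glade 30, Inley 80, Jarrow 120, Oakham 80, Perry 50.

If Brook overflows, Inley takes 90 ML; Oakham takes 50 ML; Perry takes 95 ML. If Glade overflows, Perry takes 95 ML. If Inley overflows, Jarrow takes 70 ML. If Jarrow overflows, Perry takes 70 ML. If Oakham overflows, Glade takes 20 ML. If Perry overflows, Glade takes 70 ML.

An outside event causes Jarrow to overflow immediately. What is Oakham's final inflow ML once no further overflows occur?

0

Round 1 — Jarrow overflows (initial).
  Perry: +70 → 70 ≥ 50
Round 2 — Perry overflows.
  Glade: +70 → 70 ≥ 30
Round 3 — Glade overflows.
No further overflows.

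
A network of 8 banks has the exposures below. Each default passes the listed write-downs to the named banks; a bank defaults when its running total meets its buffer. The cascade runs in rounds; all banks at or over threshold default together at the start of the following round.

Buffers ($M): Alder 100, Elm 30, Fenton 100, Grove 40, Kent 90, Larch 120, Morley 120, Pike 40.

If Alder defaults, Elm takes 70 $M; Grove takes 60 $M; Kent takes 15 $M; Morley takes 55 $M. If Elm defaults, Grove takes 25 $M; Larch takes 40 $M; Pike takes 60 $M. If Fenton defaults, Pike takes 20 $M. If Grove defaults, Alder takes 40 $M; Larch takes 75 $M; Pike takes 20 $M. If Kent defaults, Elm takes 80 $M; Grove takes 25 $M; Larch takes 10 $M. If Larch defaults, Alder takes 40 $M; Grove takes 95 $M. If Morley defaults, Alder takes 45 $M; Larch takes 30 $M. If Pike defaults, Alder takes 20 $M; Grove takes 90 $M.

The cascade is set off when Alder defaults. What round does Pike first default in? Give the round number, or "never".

Round 1 — Alder defaults (initial).
  Elm: +70 → 70 ≥ 30
  Grove: +60 → 60 ≥ 40
  Kent: +15 → 15 < 90
  Morley: +55 → 55 < 120
Round 2 — Elm, Grove default.
  Larch: +40+75 → 115 < 120
  Pike: +60+20 → 80 ≥ 40
Round 3 — Pike defaults.
No further defaults.

3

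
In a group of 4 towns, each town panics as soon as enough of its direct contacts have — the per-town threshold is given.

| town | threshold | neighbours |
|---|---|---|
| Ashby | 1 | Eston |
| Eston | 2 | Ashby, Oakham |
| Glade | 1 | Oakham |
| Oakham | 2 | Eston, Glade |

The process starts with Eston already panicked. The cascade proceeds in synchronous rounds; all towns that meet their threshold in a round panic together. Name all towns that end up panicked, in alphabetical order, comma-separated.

Round 1 — Eston panics (initial).
Round 2 — checking thresholds:
  Ashby: 1 of 1 neighbours ≥ 1, panics.
  Oakham: 1 of 2 neighbours < 2, holds.
Round 3 — no new panics; cascade stops.

Ashby, Eston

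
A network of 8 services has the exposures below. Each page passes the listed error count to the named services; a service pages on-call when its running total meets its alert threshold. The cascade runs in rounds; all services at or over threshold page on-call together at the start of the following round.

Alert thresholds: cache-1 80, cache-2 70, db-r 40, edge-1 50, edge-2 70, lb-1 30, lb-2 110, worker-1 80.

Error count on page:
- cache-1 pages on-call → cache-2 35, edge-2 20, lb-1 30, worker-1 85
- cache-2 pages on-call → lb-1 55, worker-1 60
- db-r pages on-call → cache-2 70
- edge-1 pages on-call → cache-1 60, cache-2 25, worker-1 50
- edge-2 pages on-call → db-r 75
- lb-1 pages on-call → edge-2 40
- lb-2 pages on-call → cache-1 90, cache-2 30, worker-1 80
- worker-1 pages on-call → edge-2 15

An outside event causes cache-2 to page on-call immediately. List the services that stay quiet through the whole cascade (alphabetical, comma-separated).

Round 1 — cache-2 pages on-call (initial).
  lb-1: +55 → 55 ≥ 30
  worker-1: +60 → 60 < 80
Round 2 — lb-1 pages on-call.
  edge-2: +40 → 40 < 70
No further pages.

cache-1, db-r, edge-1, edge-2, lb-2, worker-1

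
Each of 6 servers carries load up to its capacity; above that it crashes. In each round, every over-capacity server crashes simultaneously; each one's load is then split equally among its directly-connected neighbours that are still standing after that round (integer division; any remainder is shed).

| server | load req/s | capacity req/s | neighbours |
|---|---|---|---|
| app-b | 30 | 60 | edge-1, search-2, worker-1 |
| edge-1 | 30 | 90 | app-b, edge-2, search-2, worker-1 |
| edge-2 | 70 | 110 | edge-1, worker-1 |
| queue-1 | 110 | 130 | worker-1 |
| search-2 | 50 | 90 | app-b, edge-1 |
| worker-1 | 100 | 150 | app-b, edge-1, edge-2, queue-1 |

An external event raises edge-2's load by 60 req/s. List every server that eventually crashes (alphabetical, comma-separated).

app-b, edge-1, edge-2, queue-1, search-2, worker-1

Round 1 — edge-2 at 130 > 110. edge-2 crashes.
  edge-2 sheds 130 req/s to edge-1, worker-1: 65 each.
    edge-1: 30+65 = 95 > 90
    worker-1: 100+65 = 165 > 150
Round 2 — edge-1, worker-1 crash.
  edge-1 sheds 95 req/s to app-b, search-2: 47 each (1 lost).
    app-b: 30+47 = 77 > 60
    search-2: 50+47 = 97 > 90
  worker-1 sheds 165 req/s to app-b, queue-1: 82 each (1 lost).
    app-b: 77+82 = 159 > 60
    queue-1: 110+82 = 192 > 130
Round 3 — app-b, queue-1, search-2 crash.
  app-b sheds 159 req/s: no online neighbours, lost.
  queue-1 sheds 192 req/s: no online neighbours, lost.
  search-2 sheds 97 req/s: no online neighbours, lost.
No further crashes.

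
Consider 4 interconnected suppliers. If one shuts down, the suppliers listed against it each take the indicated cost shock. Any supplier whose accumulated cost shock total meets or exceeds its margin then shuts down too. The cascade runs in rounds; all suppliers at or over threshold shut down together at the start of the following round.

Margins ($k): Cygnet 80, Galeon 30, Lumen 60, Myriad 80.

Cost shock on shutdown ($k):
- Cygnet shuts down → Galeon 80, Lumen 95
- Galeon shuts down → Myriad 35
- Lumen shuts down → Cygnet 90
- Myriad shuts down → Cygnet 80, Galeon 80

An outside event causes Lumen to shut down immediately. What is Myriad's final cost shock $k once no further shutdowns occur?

Round 1 — Lumen shuts down (initial).
  Cygnet: +90 → 90 ≥ 80
Round 2 — Cygnet shuts down.
  Galeon: +80 → 80 ≥ 30
Round 3 — Galeon shuts down.
  Myriad: +35 → 35 < 80
No further shutdowns.

35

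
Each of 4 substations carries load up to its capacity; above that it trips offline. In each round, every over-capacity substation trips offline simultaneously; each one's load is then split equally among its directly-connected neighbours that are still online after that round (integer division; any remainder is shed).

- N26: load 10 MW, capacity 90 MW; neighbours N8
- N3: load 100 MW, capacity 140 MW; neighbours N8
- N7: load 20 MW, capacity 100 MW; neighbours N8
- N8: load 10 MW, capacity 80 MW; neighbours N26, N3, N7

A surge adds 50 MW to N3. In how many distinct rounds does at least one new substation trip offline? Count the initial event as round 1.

Round 1 — N3 at 150 > 140. N3 trips offline.
  N3 sheds 150 MW to N8: 150 each.
    N8: 10+150 = 160 > 80
Round 2 — N8 trips offline.
  N8 sheds 160 MW to N26, N7: 80 each.
    N26: 10+80 = 90 ≤ 90
    N7: 20+80 = 100 ≤ 100
No further trips.

2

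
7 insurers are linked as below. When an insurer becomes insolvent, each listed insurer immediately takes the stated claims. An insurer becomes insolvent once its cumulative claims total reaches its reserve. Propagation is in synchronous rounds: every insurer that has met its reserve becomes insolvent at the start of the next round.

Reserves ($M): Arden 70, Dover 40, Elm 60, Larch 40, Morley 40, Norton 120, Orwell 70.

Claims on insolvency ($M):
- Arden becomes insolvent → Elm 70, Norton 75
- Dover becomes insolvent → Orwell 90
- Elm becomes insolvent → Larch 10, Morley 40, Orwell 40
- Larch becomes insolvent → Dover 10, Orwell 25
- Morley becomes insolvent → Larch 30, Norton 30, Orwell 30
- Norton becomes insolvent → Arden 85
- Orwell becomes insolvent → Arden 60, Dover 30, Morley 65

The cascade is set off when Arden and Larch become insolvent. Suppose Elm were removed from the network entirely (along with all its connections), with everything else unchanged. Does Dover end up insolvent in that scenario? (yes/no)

no

With Elm removed:
Round 1 — Arden, Larch become insolvent (initial).
  Dover: +10 → 10 < 40
  Norton: +75 → 75 < 120
  Orwell: +25 → 25 < 70
No further insolvencies.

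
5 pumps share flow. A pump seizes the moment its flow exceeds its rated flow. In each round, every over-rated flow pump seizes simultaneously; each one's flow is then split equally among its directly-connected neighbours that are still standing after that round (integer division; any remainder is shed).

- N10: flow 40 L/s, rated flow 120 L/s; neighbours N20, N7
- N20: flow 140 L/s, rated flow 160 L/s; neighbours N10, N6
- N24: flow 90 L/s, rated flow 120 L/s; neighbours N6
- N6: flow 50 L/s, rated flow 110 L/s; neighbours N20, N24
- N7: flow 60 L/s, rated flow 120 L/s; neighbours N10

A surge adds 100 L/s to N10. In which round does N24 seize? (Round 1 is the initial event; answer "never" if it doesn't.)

Round 1 — N10 at 140 > 120. N10 seizes.
  N10 sheds 140 L/s to N20, N7: 70 each.
    N20: 140+70 = 210 > 160
    N7: 60+70 = 130 > 120
Round 2 — N20, N7 seize.
  N20 sheds 210 L/s to N6: 210 each.
    N6: 50+210 = 260 > 110
  N7 sheds 130 L/s: no online neighbours, lost.
Round 3 — N6 seizes.
  N6 sheds 260 L/s to N24: 260 each.
    N24: 90+260 = 350 > 120
Round 4 — N24 seizes.
  N24 sheds 350 L/s: no online neighbours, lost.
No further seizures.

4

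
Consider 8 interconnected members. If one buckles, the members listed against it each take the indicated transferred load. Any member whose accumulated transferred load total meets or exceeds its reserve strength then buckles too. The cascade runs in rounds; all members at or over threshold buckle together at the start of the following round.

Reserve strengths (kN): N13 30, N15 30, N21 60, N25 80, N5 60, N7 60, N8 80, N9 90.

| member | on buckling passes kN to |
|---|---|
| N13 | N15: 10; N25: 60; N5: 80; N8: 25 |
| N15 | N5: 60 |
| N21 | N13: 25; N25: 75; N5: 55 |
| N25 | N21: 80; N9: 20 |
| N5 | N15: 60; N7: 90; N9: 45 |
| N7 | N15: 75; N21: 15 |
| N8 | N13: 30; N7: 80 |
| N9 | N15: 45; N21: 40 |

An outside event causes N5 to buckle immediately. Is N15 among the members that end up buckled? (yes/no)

yes

Round 1 — N5 buckles (initial).
  N15: +60 → 60 ≥ 30
  N7: +90 → 90 ≥ 60
  N9: +45 → 45 < 90
Round 2 — N15, N7 buckle.
  N21: +15 → 15 < 60
No further bucklings.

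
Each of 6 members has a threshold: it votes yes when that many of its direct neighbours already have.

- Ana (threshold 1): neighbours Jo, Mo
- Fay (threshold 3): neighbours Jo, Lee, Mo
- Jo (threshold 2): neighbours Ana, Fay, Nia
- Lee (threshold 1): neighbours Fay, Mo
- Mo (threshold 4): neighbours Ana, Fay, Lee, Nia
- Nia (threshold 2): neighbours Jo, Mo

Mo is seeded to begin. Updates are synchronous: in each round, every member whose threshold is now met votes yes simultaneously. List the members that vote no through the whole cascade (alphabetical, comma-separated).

Round 1 — Mo votes yes (initial).
Round 2 — checking thresholds:
  Ana: 1 of 2 neighbours ≥ 1, votes yes.
  Fay: 1 of 3 neighbours < 3, below threshold.
  Lee: 1 of 2 neighbours ≥ 1, votes yes.
  Nia: 1 of 2 neighbours < 2, below threshold.
Round 3 — no new yes votes; cascade stops.

Fay, Jo, Nia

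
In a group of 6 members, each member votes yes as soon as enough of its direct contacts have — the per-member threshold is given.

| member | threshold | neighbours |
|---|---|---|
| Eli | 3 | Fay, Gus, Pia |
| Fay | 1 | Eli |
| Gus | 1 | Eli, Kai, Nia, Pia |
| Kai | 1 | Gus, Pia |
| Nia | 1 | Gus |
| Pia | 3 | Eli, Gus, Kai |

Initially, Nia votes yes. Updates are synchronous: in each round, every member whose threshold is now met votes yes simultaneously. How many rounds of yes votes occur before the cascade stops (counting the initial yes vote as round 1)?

3

Round 1 — Nia votes yes (initial).
Round 2 — checking thresholds:
  Gus: 1 of 4 neighbours ≥ 1, votes yes.
Round 3 — checking thresholds:
  Eli: 1 of 3 neighbours < 3, holds.
  Kai: 1 of 2 neighbours ≥ 1, votes yes.
  Pia: 1 of 3 neighbours < 3, holds.
Round 4 — no new yes votes; cascade stops.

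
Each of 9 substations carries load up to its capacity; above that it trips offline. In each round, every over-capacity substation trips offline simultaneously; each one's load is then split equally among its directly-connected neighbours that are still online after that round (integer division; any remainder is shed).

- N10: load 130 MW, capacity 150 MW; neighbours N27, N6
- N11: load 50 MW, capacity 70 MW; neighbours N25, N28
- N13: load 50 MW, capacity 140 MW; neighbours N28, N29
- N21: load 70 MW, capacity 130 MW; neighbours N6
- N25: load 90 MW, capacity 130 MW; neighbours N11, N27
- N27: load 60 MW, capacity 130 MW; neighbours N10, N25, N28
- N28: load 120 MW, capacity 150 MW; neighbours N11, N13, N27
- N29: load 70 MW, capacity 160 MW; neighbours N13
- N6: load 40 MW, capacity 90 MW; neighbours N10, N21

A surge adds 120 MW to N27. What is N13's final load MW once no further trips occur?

Round 1 — N27 at 180 > 130. N27 trips offline.
  N27 sheds 180 MW to N10, N25, N28: 60 each.
    N10: 130+60 = 190 > 150
    N25: 90+60 = 150 > 130
    N28: 120+60 = 180 > 150
Round 2 — N10, N25, N28 trip offline.
  N10 sheds 190 MW to N6: 190 each.
    N6: 40+190 = 230 > 90
  N25 sheds 150 MW to N11: 150 each.
    N11: 50+150 = 200 > 70
  N28 sheds 180 MW to N11, N13: 90 each.
    N11: 200+90 = 290 > 70
    N13: 50+90 = 140 ≤ 140
Round 3 — N11, N6 trip offline.
  N11 sheds 290 MW: no online neighbours, lost.
  N6 sheds 230 MW to N21: 230 each.
    N21: 70+230 = 300 > 130
Round 4 — N21 trips offline.
  N21 sheds 300 MW: no online neighbours, lost.
No further trips.

140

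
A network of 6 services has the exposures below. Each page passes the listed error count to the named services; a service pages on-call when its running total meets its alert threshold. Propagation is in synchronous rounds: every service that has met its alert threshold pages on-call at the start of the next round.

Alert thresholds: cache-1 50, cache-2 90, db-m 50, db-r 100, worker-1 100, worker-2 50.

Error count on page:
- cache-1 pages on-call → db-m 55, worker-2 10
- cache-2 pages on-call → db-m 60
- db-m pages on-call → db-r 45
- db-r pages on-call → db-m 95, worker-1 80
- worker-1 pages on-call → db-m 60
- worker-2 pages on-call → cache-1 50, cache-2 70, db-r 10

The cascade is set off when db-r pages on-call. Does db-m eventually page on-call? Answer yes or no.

Round 1 — db-r pages on-call (initial).
  db-m: +95 → 95 ≥ 50
  worker-1: +80 → 80 < 100
Round 2 — db-m pages on-call.
No further pages.

yes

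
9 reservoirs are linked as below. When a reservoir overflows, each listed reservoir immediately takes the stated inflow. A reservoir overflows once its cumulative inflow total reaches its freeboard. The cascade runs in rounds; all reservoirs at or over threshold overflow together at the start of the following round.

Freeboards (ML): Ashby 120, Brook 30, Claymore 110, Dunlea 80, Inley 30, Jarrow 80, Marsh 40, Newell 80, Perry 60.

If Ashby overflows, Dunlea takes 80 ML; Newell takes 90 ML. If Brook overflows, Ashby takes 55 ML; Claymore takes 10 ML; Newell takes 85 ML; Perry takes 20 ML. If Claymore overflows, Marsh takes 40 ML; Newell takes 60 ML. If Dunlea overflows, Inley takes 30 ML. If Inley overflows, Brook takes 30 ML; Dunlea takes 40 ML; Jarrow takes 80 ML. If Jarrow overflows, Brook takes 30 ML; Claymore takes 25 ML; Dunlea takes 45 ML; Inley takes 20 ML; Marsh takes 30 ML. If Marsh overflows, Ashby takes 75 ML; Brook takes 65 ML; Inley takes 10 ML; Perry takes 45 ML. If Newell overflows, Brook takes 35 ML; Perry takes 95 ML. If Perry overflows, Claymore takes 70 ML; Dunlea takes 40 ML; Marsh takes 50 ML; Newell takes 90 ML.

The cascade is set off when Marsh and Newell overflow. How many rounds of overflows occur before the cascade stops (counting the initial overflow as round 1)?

Round 1 — Marsh, Newell overflow (initial).
  Ashby: +75 → 75 < 120
  Brook: +65+35 → 100 ≥ 30
  Inley: +10 → 10 < 30
  Perry: +45+95 → 140 ≥ 60
Round 2 — Brook, Perry overflow.
  Ashby: +55 → 130 ≥ 120
  Claymore: +10+70 → 80 < 110
  Dunlea: +40 → 40 < 80
Round 3 — Ashby overflows.
  Dunlea: +80 → 120 ≥ 80
Round 4 — Dunlea overflows.
  Inley: +30 → 40 ≥ 30
Round 5 — Inley overflows.
  Jarrow: +80 → 80 ≥ 80
Round 6 — Jarrow overflows.
  Claymore: +25 → 105 < 110
No further overflows.

6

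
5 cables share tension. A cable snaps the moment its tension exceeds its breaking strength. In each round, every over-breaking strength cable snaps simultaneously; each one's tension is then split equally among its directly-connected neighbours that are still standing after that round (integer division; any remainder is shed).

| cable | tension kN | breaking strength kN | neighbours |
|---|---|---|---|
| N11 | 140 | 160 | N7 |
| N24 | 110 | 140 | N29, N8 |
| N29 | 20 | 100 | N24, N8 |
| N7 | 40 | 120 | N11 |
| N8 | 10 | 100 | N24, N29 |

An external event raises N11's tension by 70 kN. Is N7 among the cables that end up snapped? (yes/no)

Round 1 — N11 at 210 > 160. N11 snaps.
  N11 sheds 210 kN to N7: 210 each.
    N7: 40+210 = 250 > 120
Round 2 — N7 snaps.
  N7 sheds 250 kN: no online neighbours, lost.
No further breaks.

yes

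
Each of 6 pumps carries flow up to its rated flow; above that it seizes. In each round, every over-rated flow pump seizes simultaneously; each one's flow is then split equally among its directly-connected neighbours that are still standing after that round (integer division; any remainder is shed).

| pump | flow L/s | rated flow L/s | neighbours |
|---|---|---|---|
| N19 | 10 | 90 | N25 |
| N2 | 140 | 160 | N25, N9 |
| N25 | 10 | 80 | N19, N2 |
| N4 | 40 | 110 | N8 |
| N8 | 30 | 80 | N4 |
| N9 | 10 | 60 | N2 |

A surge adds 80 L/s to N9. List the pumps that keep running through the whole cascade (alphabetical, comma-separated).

Round 1 — N9 at 90 > 60. N9 seizes.
  N9 sheds 90 L/s to N2: 90 each.
    N2: 140+90 = 230 > 160
Round 2 — N2 seizes.
  N2 sheds 230 L/s to N25: 230 each.
    N25: 10+230 = 240 > 80
Round 3 — N25 seizes.
  N25 sheds 240 L/s to N19: 240 each.
    N19: 10+240 = 250 > 90
Round 4 — N19 seizes.
  N19 sheds 250 L/s: no online neighbours, lost.
No further seizures.

N4, N8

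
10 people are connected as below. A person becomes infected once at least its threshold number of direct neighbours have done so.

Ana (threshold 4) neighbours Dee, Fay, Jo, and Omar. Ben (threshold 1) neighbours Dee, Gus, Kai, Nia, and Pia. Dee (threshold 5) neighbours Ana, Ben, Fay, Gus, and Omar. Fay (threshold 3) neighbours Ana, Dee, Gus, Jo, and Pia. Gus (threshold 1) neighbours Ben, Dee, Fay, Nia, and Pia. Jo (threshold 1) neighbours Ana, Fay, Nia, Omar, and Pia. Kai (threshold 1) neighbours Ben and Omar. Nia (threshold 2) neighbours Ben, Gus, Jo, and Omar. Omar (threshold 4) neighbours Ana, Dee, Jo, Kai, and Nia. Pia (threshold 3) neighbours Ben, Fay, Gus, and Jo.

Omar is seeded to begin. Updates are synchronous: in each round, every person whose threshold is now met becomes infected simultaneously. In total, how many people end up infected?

8

Round 1 — Omar becomes infected (initial).
Round 2 — checking thresholds:
  Ana: 1 of 4 neighbours < 4, not yet.
  Dee: 1 of 5 neighbours < 5, not yet.
  Jo: 1 of 5 neighbours ≥ 1, becomes infected.
  Kai: 1 of 2 neighbours ≥ 1, becomes infected.
  Nia: 1 of 4 neighbours < 2, not yet.
Round 3 — checking thresholds:
  Ana: 2 of 4 neighbours < 4, not yet.
  Ben: 1 of 5 neighbours ≥ 1, becomes infected.
  Dee: 1 of 5 neighbours < 5, not yet.
  Fay: 1 of 5 neighbours < 3, not yet.
  Nia: 2 of 4 neighbours ≥ 2, becomes infected.
  Pia: 1 of 4 neighbours < 3, not yet.
Round 4 — checking thresholds:
  Ana: 2 of 4 neighbours < 4, not yet.
  Dee: 2 of 5 neighbours < 5, not yet.
  Fay: 1 of 5 neighbours < 3, not yet.
  Gus: 2 of 5 neighbours ≥ 1, becomes infected.
  Pia: 2 of 4 neighbours < 3, not yet.
Round 5 — checking thresholds:
  Ana: 2 of 4 neighbours < 4, not yet.
  Dee: 3 of 5 neighbours < 5, not yet.
  Fay: 2 of 5 neighbours < 3, not yet.
  Pia: 3 of 4 neighbours ≥ 3, becomes infected.
Round 6 — checking thresholds:
  Ana: 2 of 4 neighbours < 4, not yet.
  Dee: 3 of 5 neighbours < 5, not yet.
  Fay: 3 of 5 neighbours ≥ 3, becomes infected.
Round 7 — no new infections; cascade stops.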